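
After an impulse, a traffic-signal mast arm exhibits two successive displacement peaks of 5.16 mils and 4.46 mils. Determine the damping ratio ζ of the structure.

0.0232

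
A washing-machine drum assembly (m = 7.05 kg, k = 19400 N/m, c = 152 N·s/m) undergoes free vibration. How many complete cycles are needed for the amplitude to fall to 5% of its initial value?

ζ = c/(2√(km)) = 152/(2√(19400 × 7.05)) = 152/739.6 = 0.2055.
Logarithmic decrement δ = 2πζ/√(1 − ζ²) = 2π × 0.2055/√(1 − 0.0422) = 1.319.
x_n/x₀ = e^(−nδ) ≤ 0.05; take ln: n ≥ ln(1/0.05)/δ = 2.996/1.319 = 2.271.
So 3 complete cycles are required.

3 cycles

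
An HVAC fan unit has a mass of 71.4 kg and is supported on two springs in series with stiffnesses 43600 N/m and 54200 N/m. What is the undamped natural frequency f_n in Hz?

Series springs: 1/k_eq = 1/43600 + 1/54200 = 4.139×10^-5, so k_eq = 24160 N/m.
ω_n = √(k_eq/m) = √(24160/71.4) = √338.4 = 18.40 rad/s.
f_n = ω_n/(2π) = 18.40/6.283 = 2.928 Hz.

2.93 Hz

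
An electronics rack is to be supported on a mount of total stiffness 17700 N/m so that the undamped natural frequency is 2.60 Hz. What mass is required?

ω_n = 2πf_n = 2π × 2.60 = 16.34 rad/s.
m = k/ω_n² = 17700/16.34² = 17700/266.9 = 66.32 kg.

66.3 kg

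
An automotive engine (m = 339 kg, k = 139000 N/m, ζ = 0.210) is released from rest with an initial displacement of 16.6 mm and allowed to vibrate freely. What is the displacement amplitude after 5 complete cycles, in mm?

0.0195 mm

Logarithmic decrement δ = 2πζ/√(1 − ζ²) = 2π × 0.2100/√(1 − 0.0441) = 1.350.
After n cycles, x_n/x₀ = e^(−nδ), so x_5 = 16.6 × e^(−5 × 1.350) = 16.6 × 0.001173 = 0.01948 mm.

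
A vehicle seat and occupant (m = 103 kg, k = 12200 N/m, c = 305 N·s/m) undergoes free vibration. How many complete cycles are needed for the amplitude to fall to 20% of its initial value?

ζ = c/(2√(km)) = 305/(2√(12200 × 103)) = 305/2242 = 0.1360.
Logarithmic decrement δ = 2πζ/√(1 − ζ²) = 2π × 0.1360/√(1 − 0.0185) = 0.8628.
x_n/x₀ = e^(−nδ) ≤ 0.2; take ln: n ≥ ln(1/0.2)/δ = 1.609/0.8628 = 1.865.
So 2 complete cycles are required.

2 cycles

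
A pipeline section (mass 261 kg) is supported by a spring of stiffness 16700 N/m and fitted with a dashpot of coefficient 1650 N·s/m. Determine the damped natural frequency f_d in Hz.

ω_n = √(k/m) = √(16700/261) = 7.999 rad/s.
Critical damping c_c = 2√(k·m) = 2√(16700 × 261) = 4175 N·s/m, so ζ = c/c_c = 1650/4175 = 0.3952.
ω_d = ω_n√(1 − ζ²) = 7.999 × √(1 − 0.156) = 7.348 rad/s.
f_d = ω_d/(2π) = 1.169 Hz.

1.17 Hz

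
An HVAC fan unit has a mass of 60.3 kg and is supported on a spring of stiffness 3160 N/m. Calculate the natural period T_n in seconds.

ω_n = √(k/m) = √(3160/60.3) = √52.40 = 7.239 rad/s.
T_n = 2π/ω_n = 6.283/7.239 = 0.8680 s.

0.868 s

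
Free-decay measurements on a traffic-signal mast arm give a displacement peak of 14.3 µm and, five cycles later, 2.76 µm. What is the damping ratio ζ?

0.0523

Logarithmic decrement δ = (1/n)·ln(x₀/x_n) = (1/5)·ln(14.3/2.76) = (1/5)·ln(5.181) = 0.3290.
ζ = δ/√(4π² + δ²) = 0.3290/√(39.48 + 0.108) = 0.3290/6.292 = 0.05229.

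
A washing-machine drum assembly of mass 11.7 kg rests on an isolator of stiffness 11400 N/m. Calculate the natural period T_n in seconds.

ω_n = √(k/m) = √(11400/11.7) = √974.4 = 31.21 rad/s.
T_n = 2π/ω_n = 6.283/31.21 = 0.2013 s.

0.201 s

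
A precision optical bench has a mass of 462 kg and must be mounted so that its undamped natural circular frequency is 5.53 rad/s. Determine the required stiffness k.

14100 N/m

k = m·ω_n² = 462 × 5.530² = 462 × 30.58 = 14130 N/m.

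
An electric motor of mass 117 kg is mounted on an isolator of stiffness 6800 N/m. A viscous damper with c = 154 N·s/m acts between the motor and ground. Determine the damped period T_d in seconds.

0.827 s

ω_n = √(k/m) = √(6800/117) = 7.624 rad/s.
Critical damping c_c = 2√(k·m) = 2√(6800 × 117) = 1784 N·s/m, so ζ = c/c_c = 154/1784 = 0.08633.
ω_d = ω_n√(1 − ζ²) = 7.624 × √(1 − 0.00745) = 7.595 rad/s.
T_d = 2π/ω_d = 0.8273 s.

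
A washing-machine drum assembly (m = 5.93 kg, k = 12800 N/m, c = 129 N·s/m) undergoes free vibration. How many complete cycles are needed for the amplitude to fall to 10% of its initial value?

2 cycles

ζ = c/(2√(km)) = 129/(2√(12800 × 5.93)) = 129/551.0 = 0.2341.
Logarithmic decrement δ = 2πζ/√(1 − ζ²) = 2π × 0.2341/√(1 − 0.0548) = 1.513.
x_n/x₀ = e^(−nδ) ≤ 0.1; take ln: n ≥ ln(1/0.1)/δ = 2.303/1.513 = 1.522.
So 2 complete cycles are required.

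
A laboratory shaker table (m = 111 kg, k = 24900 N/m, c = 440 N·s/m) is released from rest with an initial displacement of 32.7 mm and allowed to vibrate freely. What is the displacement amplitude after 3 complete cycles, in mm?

2.64 mm

ζ = c/(2√(km)) = 440/(2√(24900 × 111)) = 440/3325 = 0.1323.
Logarithmic decrement δ = 2πζ/√(1 − ζ²) = 2π × 0.1323/√(1 − 0.0175) = 0.8388.
After n cycles, x_n/x₀ = e^(−nδ), so x_3 = 32.7 × e^(−3 × 0.8388) = 32.7 × 0.08074 = 2.640 mm.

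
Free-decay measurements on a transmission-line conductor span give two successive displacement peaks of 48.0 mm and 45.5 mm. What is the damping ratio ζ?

Logarithmic decrement δ = (1/n)·ln(x₀/x_n) = (1/1)·ln(48.0/45.5) = (1/1)·ln(1.055) = 0.05349.
ζ = δ/√(4π² + δ²) = 0.05349/√(39.48 + 0.00286) = 0.05349/6.283 = 0.008513.

0.00851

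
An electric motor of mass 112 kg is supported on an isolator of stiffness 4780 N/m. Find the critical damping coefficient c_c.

1460 N·s/m

c_c = 2√(k·m) = 2√(4780 × 112) = 2 × 731.7 = 1463 N·s/m.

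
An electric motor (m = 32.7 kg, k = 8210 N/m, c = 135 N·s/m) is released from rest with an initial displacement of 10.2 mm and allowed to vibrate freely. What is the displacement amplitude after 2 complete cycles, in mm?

1.96 mm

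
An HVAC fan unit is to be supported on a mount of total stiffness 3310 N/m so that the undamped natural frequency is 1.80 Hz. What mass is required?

ω_n = 2πf_n = 2π × 1.80 = 11.31 rad/s.
m = k/ω_n² = 3310/11.31² = 3310/127.9 = 25.88 kg.

25.9 kg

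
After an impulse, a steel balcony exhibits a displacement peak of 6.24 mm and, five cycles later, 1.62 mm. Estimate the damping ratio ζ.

Logarithmic decrement δ = (1/n)·ln(x₀/x_n) = (1/5)·ln(6.24/1.62) = (1/5)·ln(3.852) = 0.2697.
ζ = δ/√(4π² + δ²) = 0.2697/√(39.48 + 0.0727) = 0.2697/6.289 = 0.04289.

0.0429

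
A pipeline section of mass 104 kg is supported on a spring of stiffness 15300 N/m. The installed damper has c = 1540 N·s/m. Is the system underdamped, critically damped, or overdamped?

underdamped

c_c = 2√(k·m) = 2523 N·s/m; ζ = c/c_c = 1540/2523 = 0.610.
Since ζ < 1 the system is underdamped.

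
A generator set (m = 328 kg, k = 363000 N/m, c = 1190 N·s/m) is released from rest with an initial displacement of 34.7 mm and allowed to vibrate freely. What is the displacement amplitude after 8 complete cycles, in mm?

ζ = c/(2√(km)) = 1190/(2√(363000 × 328)) = 1190/21820 = 0.05453.
Logarithmic decrement δ = 2πζ/√(1 − ζ²) = 2π × 0.05453/√(1 − 0.00297) = 0.3431.
After n cycles, x_n/x₀ = e^(−nδ), so x_8 = 34.7 × e^(−8 × 0.3431) = 34.7 × 0.06425 = 2.229 mm.

2.23 mm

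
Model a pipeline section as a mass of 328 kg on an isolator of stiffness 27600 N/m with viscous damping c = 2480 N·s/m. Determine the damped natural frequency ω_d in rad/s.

ω_n = √(k/m) = √(27600/328) = 9.173 rad/s.
Critical damping c_c = 2√(k·m) = 2√(27600 × 328) = 6018 N·s/m, so ζ = c/c_c = 2480/6018 = 0.4121.
ω_d = ω_n√(1 − ζ²) = 9.173 × √(1 − 0.170) = 8.358 rad/s.

8.36 rad/s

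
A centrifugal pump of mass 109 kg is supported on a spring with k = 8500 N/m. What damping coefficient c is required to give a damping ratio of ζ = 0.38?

732 N·s/m

c_c = 2√(k·m) = 2√(8500 × 109) = 1925 N·s/m.
c = ζ·c_c = 0.38 × 1925 = 731.5 N·s/m.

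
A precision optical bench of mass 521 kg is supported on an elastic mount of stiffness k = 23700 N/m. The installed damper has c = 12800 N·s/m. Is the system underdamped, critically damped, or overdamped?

c_c = 2√(k·m) = 7028 N·s/m; ζ = c/c_c = 12800/7028 = 1.82.
Since ζ > 1 the system is overdamped.

overdamped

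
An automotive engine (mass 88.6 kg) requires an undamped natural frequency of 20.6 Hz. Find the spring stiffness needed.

ω_n = 2πf_n = 2π × 20.6 = 129.4 rad/s.
k = m·ω_n² = 88.6 × 129.4² = 88.6 × 16750 = 1484000 N/m.

1480000 N/m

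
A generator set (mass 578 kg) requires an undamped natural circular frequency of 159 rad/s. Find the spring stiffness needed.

14600000 N/m

k = m·ω_n² = 578 × 159.0² = 578 × 25280 = 14610000 N/m.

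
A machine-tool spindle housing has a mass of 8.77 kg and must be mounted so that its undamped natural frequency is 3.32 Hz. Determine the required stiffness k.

3820 N/m

ω_n = 2πf_n = 2π × 3.32 = 20.86 rad/s.
k = m·ω_n² = 8.77 × 20.86² = 8.77 × 435.1 = 3816 N/m.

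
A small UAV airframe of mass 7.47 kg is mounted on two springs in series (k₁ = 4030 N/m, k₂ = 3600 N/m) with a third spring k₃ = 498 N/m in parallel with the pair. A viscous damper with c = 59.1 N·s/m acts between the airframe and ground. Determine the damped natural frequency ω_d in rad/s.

17.5 rad/s

Series pair: k_s = k₁k₂/(k₁+k₂) = (4030)(3600)/(4030 + 3600) = 1901 N/m. In parallel with k₃: k_eq = 1901 + 498 = 2399 N/m.
ω_n = √(k_eq/m) = √(2399/7.47) = 17.92 rad/s.
Critical damping c_c = 2√(k_eq·m) = 2√(2399 × 7.47) = 267.8 N·s/m, so ζ = c/c_c = 59.1/267.8 = 0.2207.
ω_d = ω_n√(1 − ζ²) = 17.92 × √(1 − 0.0487) = 17.48 rad/s.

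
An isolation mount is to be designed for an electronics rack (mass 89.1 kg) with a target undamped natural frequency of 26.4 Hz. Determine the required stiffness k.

2450000 N/m

ω_n = 2πf_n = 2π × 26.4 = 165.9 rad/s.
k = m·ω_n² = 89.1 × 165.9² = 89.1 × 27510 = 2452000 N/m.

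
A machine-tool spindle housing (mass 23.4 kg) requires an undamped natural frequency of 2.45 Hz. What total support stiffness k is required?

ω_n = 2πf_n = 2π × 2.45 = 15.39 rad/s.
k = m·ω_n² = 23.4 × 15.39² = 23.4 × 237.0 = 5545 N/m.

5550 N/m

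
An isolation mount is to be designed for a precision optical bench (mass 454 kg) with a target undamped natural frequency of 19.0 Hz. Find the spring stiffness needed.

6470000 N/m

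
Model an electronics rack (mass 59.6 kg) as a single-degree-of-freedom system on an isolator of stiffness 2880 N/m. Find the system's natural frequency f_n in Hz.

1.11 Hz

ω_n = √(k/m) = √(2880/59.6) = √48.32 = 6.951 rad/s.
f_n = ω_n/(2π) = 6.951/6.283 = 1.106 Hz.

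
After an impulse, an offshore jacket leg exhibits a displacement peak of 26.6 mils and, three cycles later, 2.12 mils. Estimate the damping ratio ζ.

0.133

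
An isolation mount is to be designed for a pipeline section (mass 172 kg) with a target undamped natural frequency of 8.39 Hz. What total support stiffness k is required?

478000 N/m

ω_n = 2πf_n = 2π × 8.39 = 52.72 rad/s.
k = m·ω_n² = 172 × 52.72² = 172 × 2779 = 478000 N/m.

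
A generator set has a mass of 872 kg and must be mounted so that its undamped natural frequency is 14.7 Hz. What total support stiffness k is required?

7440000 N/m

ω_n = 2πf_n = 2π × 14.7 = 92.36 rad/s.
k = m·ω_n² = 872 × 92.36² = 872 × 8531 = 7439000 N/m.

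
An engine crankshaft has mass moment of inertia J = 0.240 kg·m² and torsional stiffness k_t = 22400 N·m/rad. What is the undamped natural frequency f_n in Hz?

ω_n = √(k_t/J) = √(22400/0.240) = √93330 = 305.5 rad/s.
f_n = ω_n/(2π) = 305.5/6.283 = 48.62 Hz.

48.6 Hz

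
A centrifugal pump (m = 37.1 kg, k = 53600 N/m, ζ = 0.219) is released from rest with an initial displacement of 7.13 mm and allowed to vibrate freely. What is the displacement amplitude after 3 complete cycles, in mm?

Logarithmic decrement δ = 2πζ/√(1 − ζ²) = 2π × 0.2190/√(1 − 0.0480) = 1.410.
After n cycles, x_n/x₀ = e^(−nδ), so x_3 = 7.13 × e^(−3 × 1.410) = 7.13 × 0.01454 = 0.1037 mm.

0.104 mm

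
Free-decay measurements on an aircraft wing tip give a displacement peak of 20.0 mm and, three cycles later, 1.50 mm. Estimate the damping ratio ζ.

0.136

Logarithmic decrement δ = (1/n)·ln(x₀/x_n) = (1/3)·ln(20.0/1.50) = (1/3)·ln(13.33) = 0.8634.
ζ = δ/√(4π² + δ²) = 0.8634/√(39.48 + 0.745) = 0.8634/6.342 = 0.1361.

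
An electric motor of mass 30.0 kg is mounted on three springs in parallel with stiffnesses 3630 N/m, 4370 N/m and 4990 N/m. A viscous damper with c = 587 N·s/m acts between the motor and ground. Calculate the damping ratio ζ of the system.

0.470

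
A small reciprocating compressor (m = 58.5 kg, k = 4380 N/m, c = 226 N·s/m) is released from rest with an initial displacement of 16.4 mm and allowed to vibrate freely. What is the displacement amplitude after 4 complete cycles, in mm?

ζ = c/(2√(km)) = 226/(2√(4380 × 58.5)) = 226/1012 = 0.2232.
Logarithmic decrement δ = 2πζ/√(1 − ζ²) = 2π × 0.2232/√(1 − 0.0498) = 1.439.
After n cycles, x_n/x₀ = e^(−nδ), so x_4 = 16.4 × e^(−4 × 1.439) = 16.4 × 0.003164 = 0.05190 mm.

0.0519 mm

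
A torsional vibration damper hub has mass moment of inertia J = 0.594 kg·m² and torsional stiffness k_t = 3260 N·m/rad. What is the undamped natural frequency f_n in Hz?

11.8 Hz

ω_n = √(k_t/J) = √(3260/0.594) = √5488 = 74.08 rad/s.
f_n = ω_n/(2π) = 74.08/6.283 = 11.79 Hz.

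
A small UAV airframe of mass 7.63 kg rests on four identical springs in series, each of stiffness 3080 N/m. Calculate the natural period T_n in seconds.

0.625 s

Series springs: 1/k_eq = 4/3080, so k_eq = 3080/4 = 770.0 N/m.
ω_n = √(k_eq/m) = √(770.0/7.63) = √100.9 = 10.05 rad/s.
T_n = 2π/ω_n = 6.283/10.05 = 0.6255 s.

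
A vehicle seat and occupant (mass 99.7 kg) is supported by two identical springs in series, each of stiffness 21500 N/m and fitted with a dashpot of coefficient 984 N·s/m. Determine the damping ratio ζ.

0.475

Series springs: 1/k_eq = 2/21500, so k_eq = 21500/2 = 10750 N/m.
ω_n = √(k_eq/m) = √(10750/99.7) = 10.38 rad/s.
Critical damping c_c = 2√(k_eq·m) = 2√(10750 × 99.7) = 2071 N·s/m, so ζ = c/c_c = 984/2071 = 0.4752.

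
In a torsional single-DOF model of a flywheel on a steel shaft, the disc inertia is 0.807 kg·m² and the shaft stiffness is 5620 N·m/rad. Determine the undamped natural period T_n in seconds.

ω_n = √(k_t/J) = √(5620/0.807) = √6964 = 83.45 rad/s.
T_n = 2π/ω_n = 6.283/83.45 = 0.07529 s.

0.0753 s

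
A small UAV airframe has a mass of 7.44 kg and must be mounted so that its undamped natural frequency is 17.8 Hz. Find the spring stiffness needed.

93100 N/m

ω_n = 2πf_n = 2π × 17.8 = 111.8 rad/s.
k = m·ω_n² = 7.44 × 111.8² = 7.44 × 12510 = 93060 N/m.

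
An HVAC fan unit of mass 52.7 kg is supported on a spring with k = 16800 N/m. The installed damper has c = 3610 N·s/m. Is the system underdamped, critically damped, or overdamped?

overdamped

c_c = 2√(k·m) = 1882 N·s/m; ζ = c/c_c = 3610/1882 = 1.92.
Since ζ > 1 the system is overdamped.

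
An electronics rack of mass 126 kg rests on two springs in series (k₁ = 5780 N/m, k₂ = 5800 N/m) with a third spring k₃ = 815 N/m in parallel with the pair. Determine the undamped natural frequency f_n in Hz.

0.864 Hz

Series pair: k_s = k₁k₂/(k₁+k₂) = (5780)(5800)/(5780 + 5800) = 2895 N/m. In parallel with k₃: k_eq = 2895 + 815 = 3710 N/m.
ω_n = √(k_eq/m) = √(3710/126) = √29.44 = 5.426 rad/s.
f_n = ω_n/(2π) = 5.426/6.283 = 0.8636 Hz.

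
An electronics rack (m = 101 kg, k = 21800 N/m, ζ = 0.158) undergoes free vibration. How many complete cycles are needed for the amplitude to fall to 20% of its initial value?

Logarithmic decrement δ = 2πζ/√(1 − ζ²) = 2π × 0.1580/√(1 − 0.0250) = 1.005.
x_n/x₀ = e^(−nδ) ≤ 0.2; take ln: n ≥ ln(1/0.2)/δ = 1.609/1.005 = 1.601.
So 2 complete cycles are required.

2 cycles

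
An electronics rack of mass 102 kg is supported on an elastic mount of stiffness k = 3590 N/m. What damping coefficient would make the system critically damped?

1210 N·s/m

c_c = 2√(k·m) = 2√(3590 × 102) = 2 × 605.1 = 1210 N·s/m.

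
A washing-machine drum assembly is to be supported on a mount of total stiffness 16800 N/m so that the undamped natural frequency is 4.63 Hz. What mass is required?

19.9 kg

ω_n = 2πf_n = 2π × 4.63 = 29.09 rad/s.
m = k/ω_n² = 16800/29.09² = 16800/846.3 = 19.85 kg.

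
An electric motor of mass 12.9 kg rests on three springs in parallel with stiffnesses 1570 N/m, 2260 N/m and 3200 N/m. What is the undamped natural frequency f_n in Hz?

3.72 Hz

Parallel springs add: k_eq = 1570 + 2260 + 3200 = 7030 N/m.
ω_n = √(k_eq/m) = √(7030/12.9) = √545.0 = 23.34 rad/s.
f_n = ω_n/(2π) = 23.34/6.283 = 3.715 Hz.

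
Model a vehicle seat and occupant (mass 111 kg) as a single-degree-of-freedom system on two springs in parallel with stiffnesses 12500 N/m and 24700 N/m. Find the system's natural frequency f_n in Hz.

2.91 Hz

Parallel springs add: k_eq = 12500 + 24700 = 37200 N/m.
ω_n = √(k_eq/m) = √(37200/111) = √335.1 = 18.31 rad/s.
f_n = ω_n/(2π) = 18.31/6.283 = 2.914 Hz.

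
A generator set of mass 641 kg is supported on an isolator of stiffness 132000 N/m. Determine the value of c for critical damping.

c_c = 2√(k·m) = 2√(132000 × 641) = 2 × 9198 = 18400 N·s/m.

18400 N·s/m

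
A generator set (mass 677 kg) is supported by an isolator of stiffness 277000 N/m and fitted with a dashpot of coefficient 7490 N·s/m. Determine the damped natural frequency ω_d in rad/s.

ω_n = √(k/m) = √(277000/677) = 20.23 rad/s.
Critical damping c_c = 2√(k·m) = 2√(277000 × 677) = 27390 N·s/m, so ζ = c/c_c = 7490/27390 = 0.2735.
ω_d = ω_n√(1 − ζ²) = 20.23 × √(1 − 0.0748) = 19.46 rad/s.

19.5 rad/s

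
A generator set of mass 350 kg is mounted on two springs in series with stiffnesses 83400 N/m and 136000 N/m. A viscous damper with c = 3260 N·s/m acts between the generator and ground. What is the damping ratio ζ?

Series springs: 1/k_eq = 1/83400 + 1/136000 = 1.934×10^-5, so k_eq = 51700 N/m.
ω_n = √(k_eq/m) = √(51700/350) = 12.15 rad/s.
Critical damping c_c = 2√(k_eq·m) = 2√(51700 × 350) = 8507 N·s/m, so ζ = c/c_c = 3260/8507 = 0.3832.

0.383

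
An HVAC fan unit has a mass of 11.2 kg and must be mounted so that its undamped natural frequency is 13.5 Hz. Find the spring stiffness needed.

80600 N/m

ω_n = 2πf_n = 2π × 13.5 = 84.82 rad/s.
k = m·ω_n² = 11.2 × 84.82² = 11.2 × 7195 = 80580 N/m.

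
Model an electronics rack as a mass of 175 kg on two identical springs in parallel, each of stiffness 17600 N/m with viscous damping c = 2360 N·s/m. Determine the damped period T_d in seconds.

Parallel springs add: k_eq = 2 × 17600 = 35200 N/m.
ω_n = √(k_eq/m) = √(35200/175) = 14.18 rad/s.
Critical damping c_c = 2√(k_eq·m) = 2√(35200 × 175) = 4964 N·s/m, so ζ = c/c_c = 2360/4964 = 0.4754.
ω_d = ω_n√(1 − ζ²) = 14.18 × √(1 − 0.226) = 12.48 rad/s.
T_d = 2π/ω_d = 0.5036 s.

0.504 s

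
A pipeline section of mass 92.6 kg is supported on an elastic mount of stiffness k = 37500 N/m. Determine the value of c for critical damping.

3730 N·s/m

c_c = 2√(k·m) = 2√(37500 × 92.6) = 2 × 1863 = 3727 N·s/m.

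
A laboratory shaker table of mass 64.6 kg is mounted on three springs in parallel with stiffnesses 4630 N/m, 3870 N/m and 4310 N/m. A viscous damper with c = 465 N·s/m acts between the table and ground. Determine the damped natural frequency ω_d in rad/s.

13.6 rad/s

Parallel springs add: k_eq = 4630 + 3870 + 4310 = 12810 N/m.
ω_n = √(k_eq/m) = √(12810/64.6) = 14.08 rad/s.
Critical damping c_c = 2√(k_eq·m) = 2√(12810 × 64.6) = 1819 N·s/m, so ζ = c/c_c = 465/1819 = 0.2556.
ω_d = ω_n√(1 − ζ²) = 14.08 × √(1 − 0.0653) = 13.61 rad/s.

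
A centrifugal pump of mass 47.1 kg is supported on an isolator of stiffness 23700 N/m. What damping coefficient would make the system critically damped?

c_c = 2√(k·m) = 2√(23700 × 47.1) = 2 × 1057 = 2113 N·s/m.

2110 N·s/m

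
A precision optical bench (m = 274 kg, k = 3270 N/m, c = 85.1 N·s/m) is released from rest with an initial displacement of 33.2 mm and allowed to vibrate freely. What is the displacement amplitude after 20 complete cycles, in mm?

ζ = c/(2√(km)) = 85.1/(2√(3270 × 274)) = 85.1/1893 = 0.04495.
Logarithmic decrement δ = 2πζ/√(1 − ζ²) = 2π × 0.04495/√(1 − 0.00202) = 0.2827.
After n cycles, x_n/x₀ = e^(−nδ), so x_20 = 33.2 × e^(−20 × 0.2827) = 33.2 × 0.003501 = 0.1162 mm.

0.116 mm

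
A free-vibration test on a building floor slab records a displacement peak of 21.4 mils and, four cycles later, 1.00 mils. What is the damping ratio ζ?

0.121

Logarithmic decrement δ = (1/n)·ln(x₀/x_n) = (1/4)·ln(21.4/1.00) = (1/4)·ln(21.40) = 0.7658.
ζ = δ/√(4π² + δ²) = 0.7658/√(39.48 + 0.587) = 0.7658/6.330 = 0.1210.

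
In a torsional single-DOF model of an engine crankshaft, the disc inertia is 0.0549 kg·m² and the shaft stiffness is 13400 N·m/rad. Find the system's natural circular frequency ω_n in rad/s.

ω_n = √(k_t/J) = √(13400/0.0549) = √244100 = 494.0 rad/s.

494 rad/s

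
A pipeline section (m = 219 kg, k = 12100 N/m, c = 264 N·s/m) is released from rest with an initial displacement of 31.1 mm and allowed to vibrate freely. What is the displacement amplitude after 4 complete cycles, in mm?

ζ = c/(2√(km)) = 264/(2√(12100 × 219)) = 264/3256 = 0.08109.
Logarithmic decrement δ = 2πζ/√(1 − ζ²) = 2π × 0.08109/√(1 − 0.00658) = 0.5112.
After n cycles, x_n/x₀ = e^(−nδ), so x_4 = 31.1 × e^(−4 × 0.5112) = 31.1 × 0.1294 = 4.025 mm.

4.02 mm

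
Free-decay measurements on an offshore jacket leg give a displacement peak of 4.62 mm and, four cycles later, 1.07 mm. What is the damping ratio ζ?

0.0581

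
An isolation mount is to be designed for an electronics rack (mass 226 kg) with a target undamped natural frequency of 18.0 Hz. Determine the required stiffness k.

ω_n = 2πf_n = 2π × 18.0 = 113.1 rad/s.
k = m·ω_n² = 226 × 113.1² = 226 × 12790 = 2891000 N/m.

2890000 N/m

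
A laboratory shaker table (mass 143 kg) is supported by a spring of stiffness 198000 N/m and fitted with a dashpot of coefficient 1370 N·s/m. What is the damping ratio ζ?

ω_n = √(k/m) = √(198000/143) = 37.21 rad/s.
Critical damping c_c = 2√(k·m) = 2√(198000 × 143) = 10640 N·s/m, so ζ = c/c_c = 1370/10640 = 0.1287.

0.129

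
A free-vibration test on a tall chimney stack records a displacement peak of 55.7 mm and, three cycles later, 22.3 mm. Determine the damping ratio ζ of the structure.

0.0485

Logarithmic decrement δ = (1/n)·ln(x₀/x_n) = (1/3)·ln(55.7/22.3) = (1/3)·ln(2.498) = 0.3051.
ζ = δ/√(4π² + δ²) = 0.3051/√(39.48 + 0.0931) = 0.3051/6.291 = 0.04851.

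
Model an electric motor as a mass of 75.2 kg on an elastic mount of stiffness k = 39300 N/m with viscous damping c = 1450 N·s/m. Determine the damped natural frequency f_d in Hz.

3.30 Hz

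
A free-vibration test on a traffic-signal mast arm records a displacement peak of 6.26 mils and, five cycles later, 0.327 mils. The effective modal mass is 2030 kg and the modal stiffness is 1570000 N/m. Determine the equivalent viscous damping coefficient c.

10600 N·s/m

Logarithmic decrement δ = (1/n)·ln(x₀/x_n) = (1/5)·ln(6.26/0.327) = (1/5)·ln(19.14) = 0.5904.
ζ = δ/√(4π² + δ²) = 0.5904/√(39.48 + 0.349) = 0.5904/6.311 = 0.09355.
c = ζ · 2√(km) = 0.09355 × 2√(1570000 × 2030) = 0.09355 × 112900 = 10560 N·s/m.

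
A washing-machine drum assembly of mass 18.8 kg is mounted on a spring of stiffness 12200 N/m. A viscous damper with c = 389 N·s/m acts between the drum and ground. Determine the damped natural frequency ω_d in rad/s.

23.3 rad/s

ω_n = √(k/m) = √(12200/18.8) = 25.47 rad/s.
Critical damping c_c = 2√(k·m) = 2√(12200 × 18.8) = 957.8 N·s/m, so ζ = c/c_c = 389/957.8 = 0.4061.
ω_d = ω_n√(1 − ζ²) = 25.47 × √(1 − 0.165) = 23.28 rad/s.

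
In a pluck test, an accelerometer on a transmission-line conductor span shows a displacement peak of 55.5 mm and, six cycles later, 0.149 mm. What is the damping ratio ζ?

0.155

Logarithmic decrement δ = (1/n)·ln(x₀/x_n) = (1/6)·ln(55.5/0.149) = (1/6)·ln(372.5) = 0.9867.
ζ = δ/√(4π² + δ²) = 0.9867/√(39.48 + 0.974) = 0.9867/6.360 = 0.1551.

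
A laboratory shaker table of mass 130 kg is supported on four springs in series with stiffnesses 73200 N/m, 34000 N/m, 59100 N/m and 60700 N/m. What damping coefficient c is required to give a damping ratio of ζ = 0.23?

600 N·s/m

Series springs: 1/k_eq = 1/73200 + 1/34000 + 1/59100 + 1/60700 = 7.647×10^-5, so k_eq = 13080 N/m.
c_c = 2√(k_eq·m) = 2√(13080 × 130) = 2608 N·s/m.
c = ζ·c_c = 0.23 × 2608 = 599.8 N·s/m.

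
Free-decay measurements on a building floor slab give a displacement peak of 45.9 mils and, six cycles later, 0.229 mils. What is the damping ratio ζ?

0.139

Logarithmic decrement δ = (1/n)·ln(x₀/x_n) = (1/6)·ln(45.9/0.229) = (1/6)·ln(200.4) = 0.8834.
ζ = δ/√(4π² + δ²) = 0.8834/√(39.48 + 0.780) = 0.8834/6.345 = 0.1392.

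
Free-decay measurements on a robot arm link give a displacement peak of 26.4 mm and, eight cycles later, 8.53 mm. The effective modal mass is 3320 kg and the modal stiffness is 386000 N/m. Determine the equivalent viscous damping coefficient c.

Logarithmic decrement δ = (1/n)·ln(x₀/x_n) = (1/8)·ln(26.4/8.53) = (1/8)·ln(3.095) = 0.1412.
ζ = δ/√(4π² + δ²) = 0.1412/√(39.48 + 0.0199) = 0.1412/6.285 = 0.02247.
c = ζ · 2√(km) = 0.02247 × 2√(386000 × 3320) = 0.02247 × 71600 = 1609 N·s/m.

1610 N·s/m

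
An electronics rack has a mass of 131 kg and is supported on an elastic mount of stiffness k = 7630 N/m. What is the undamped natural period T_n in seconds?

0.823 s

ω_n = √(k/m) = √(7630/131) = √58.24 = 7.632 rad/s.
T_n = 2π/ω_n = 6.283/7.632 = 0.8233 s.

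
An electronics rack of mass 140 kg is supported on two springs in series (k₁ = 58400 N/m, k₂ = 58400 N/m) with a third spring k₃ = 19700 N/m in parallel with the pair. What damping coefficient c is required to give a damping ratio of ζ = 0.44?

2300 N·s/m

Series pair: k_s = k₁k₂/(k₁+k₂) = (58400)(58400)/(58400 + 58400) = 29200 N/m. In parallel with k₃: k_eq = 29200 + 19700 = 48900 N/m.
c_c = 2√(k_eq·m) = 2√(48900 × 140) = 5233 N·s/m.
c = ζ·c_c = 0.44 × 5233 = 2303 N·s/m.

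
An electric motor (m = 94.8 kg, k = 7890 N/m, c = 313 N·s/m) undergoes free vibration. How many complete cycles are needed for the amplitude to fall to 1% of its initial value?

4 cycles

ζ = c/(2√(km)) = 313/(2√(7890 × 94.8)) = 313/1730 = 0.1810.
Logarithmic decrement δ = 2πζ/√(1 − ζ²) = 2π × 0.1810/√(1 − 0.0327) = 1.156.
x_n/x₀ = e^(−nδ) ≤ 0.01; take ln: n ≥ ln(1/0.01)/δ = 4.605/1.156 = 3.983.
So 4 complete cycles are required.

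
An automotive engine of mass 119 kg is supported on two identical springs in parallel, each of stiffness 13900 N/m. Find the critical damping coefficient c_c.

3640 N·s/m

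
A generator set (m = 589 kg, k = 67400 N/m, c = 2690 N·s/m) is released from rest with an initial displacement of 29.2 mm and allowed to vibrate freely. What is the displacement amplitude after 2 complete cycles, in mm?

1.87 mm

ζ = c/(2√(km)) = 2690/(2√(67400 × 589)) = 2690/12600 = 0.2135.
Logarithmic decrement δ = 2πζ/√(1 − ζ²) = 2π × 0.2135/√(1 − 0.0456) = 1.373.
After n cycles, x_n/x₀ = e^(−nδ), so x_2 = 29.2 × e^(−2 × 1.373) = 29.2 × 0.06420 = 1.875 mm.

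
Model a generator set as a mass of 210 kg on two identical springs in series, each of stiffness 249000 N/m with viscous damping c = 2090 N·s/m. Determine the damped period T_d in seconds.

Series springs: 1/k_eq = 2/249000, so k_eq = 249000/2 = 124500 N/m.
ω_n = √(k_eq/m) = √(124500/210) = 24.35 rad/s.
Critical damping c_c = 2√(k_eq·m) = 2√(124500 × 210) = 10230 N·s/m, so ζ = c/c_c = 2090/10230 = 0.2044.
ω_d = ω_n√(1 − ζ²) = 24.35 × √(1 − 0.0418) = 23.83 rad/s.
T_d = 2π/ω_d = 0.2636 s.

0.264 s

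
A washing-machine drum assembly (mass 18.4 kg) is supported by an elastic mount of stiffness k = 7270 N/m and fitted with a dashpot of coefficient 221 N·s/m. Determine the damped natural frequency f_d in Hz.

3.02 Hz

ω_n = √(k/m) = √(7270/18.4) = 19.88 rad/s.
Critical damping c_c = 2√(k·m) = 2√(7270 × 18.4) = 731.5 N·s/m, so ζ = c/c_c = 221/731.5 = 0.3021.
ω_d = ω_n√(1 − ζ²) = 19.88 × √(1 − 0.0913) = 18.95 rad/s.
f_d = ω_d/(2π) = 3.016 Hz.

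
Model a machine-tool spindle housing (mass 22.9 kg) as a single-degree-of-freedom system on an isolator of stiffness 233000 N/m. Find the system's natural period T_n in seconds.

ω_n = √(k/m) = √(233000/22.9) = √10170 = 100.9 rad/s.
T_n = 2π/ω_n = 6.283/100.9 = 0.06229 s.

0.0623 s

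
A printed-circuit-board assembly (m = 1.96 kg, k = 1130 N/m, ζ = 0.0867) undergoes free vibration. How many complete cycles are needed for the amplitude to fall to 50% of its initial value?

2 cycles

Logarithmic decrement δ = 2πζ/√(1 − ζ²) = 2π × 0.08670/√(1 − 0.00752) = 0.5468.
x_n/x₀ = e^(−nδ) ≤ 0.5; take ln: n ≥ ln(1/0.5)/δ = 0.6931/0.5468 = 1.268.
So 2 complete cycles are required.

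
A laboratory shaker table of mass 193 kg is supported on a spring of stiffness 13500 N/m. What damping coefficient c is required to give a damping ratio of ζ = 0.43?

c_c = 2√(k·m) = 2√(13500 × 193) = 3228 N·s/m.
c = ζ·c_c = 0.43 × 3228 = 1388 N·s/m.

1390 N·s/m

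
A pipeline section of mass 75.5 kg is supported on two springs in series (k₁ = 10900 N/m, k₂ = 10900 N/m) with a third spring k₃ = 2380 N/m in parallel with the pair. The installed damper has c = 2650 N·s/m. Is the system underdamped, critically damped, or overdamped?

Series pair: k_s = k₁k₂/(k₁+k₂) = (10900)(10900)/(10900 + 10900) = 5450 N/m. In parallel with k₃: k_eq = 5450 + 2380 = 7830 N/m.
c_c = 2√(k_eq·m) = 1538 N·s/m; ζ = c/c_c = 2650/1538 = 1.72.
Since ζ > 1 the system is overdamped.

overdamped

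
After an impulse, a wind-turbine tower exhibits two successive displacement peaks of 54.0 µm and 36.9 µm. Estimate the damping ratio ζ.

Logarithmic decrement δ = (1/n)·ln(x₀/x_n) = (1/1)·ln(54.0/36.9) = (1/1)·ln(1.463) = 0.3808.
ζ = δ/√(4π² + δ²) = 0.3808/√(39.48 + 0.145) = 0.3808/6.295 = 0.06049.

0.0605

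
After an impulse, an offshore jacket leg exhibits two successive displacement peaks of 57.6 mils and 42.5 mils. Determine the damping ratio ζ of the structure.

Logarithmic decrement δ = (1/n)·ln(x₀/x_n) = (1/1)·ln(57.6/42.5) = (1/1)·ln(1.355) = 0.3040.
ζ = δ/√(4π² + δ²) = 0.3040/√(39.48 + 0.0924) = 0.3040/6.291 = 0.04833.

0.0483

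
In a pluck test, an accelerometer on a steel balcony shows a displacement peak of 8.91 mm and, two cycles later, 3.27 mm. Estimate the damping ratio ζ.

0.0795

Logarithmic decrement δ = (1/n)·ln(x₀/x_n) = (1/2)·ln(8.91/3.27) = (1/2)·ln(2.725) = 0.5012.
ζ = δ/√(4π² + δ²) = 0.5012/√(39.48 + 0.251) = 0.5012/6.303 = 0.07951.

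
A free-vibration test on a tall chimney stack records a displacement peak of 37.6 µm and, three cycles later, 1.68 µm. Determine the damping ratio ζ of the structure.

0.163

Logarithmic decrement δ = (1/n)·ln(x₀/x_n) = (1/3)·ln(37.6/1.68) = (1/3)·ln(22.38) = 1.036.
ζ = δ/√(4π² + δ²) = 1.036/√(39.48 + 1.07) = 1.036/6.368 = 0.1627.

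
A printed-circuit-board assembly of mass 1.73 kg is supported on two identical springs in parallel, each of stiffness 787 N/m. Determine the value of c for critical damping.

104 N·s/m

Parallel springs add: k_eq = 2 × 787 = 1574 N/m.
c_c = 2√(k_eq·m) = 2√(1574 × 1.73) = 2 × 52.18 = 104.4 N·s/m.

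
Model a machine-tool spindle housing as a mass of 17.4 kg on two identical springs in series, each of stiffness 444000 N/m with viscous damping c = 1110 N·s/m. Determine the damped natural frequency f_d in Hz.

17.2 Hz

Series springs: 1/k_eq = 2/444000, so k_eq = 444000/2 = 222000 N/m.
ω_n = √(k_eq/m) = √(222000/17.4) = 113.0 rad/s.
Critical damping c_c = 2√(k_eq·m) = 2√(222000 × 17.4) = 3931 N·s/m, so ζ = c/c_c = 1110/3931 = 0.2824.
ω_d = ω_n√(1 − ζ²) = 113.0 × √(1 − 0.0797) = 108.4 rad/s.
f_d = ω_d/(2π) = 17.25 Hz.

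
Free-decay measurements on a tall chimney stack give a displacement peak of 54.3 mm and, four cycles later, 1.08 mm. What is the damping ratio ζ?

0.154

Logarithmic decrement δ = (1/n)·ln(x₀/x_n) = (1/4)·ln(54.3/1.08) = (1/4)·ln(50.28) = 0.9794.
ζ = δ/√(4π² + δ²) = 0.9794/√(39.48 + 0.959) = 0.9794/6.359 = 0.1540.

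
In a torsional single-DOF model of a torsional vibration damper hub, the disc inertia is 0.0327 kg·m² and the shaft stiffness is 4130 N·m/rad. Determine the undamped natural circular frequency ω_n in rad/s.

355 rad/s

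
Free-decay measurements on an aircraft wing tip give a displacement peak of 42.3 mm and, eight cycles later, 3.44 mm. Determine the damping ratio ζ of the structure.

Logarithmic decrement δ = (1/n)·ln(x₀/x_n) = (1/8)·ln(42.3/3.44) = (1/8)·ln(12.30) = 0.3137.
ζ = δ/√(4π² + δ²) = 0.3137/√(39.48 + 0.0984) = 0.3137/6.291 = 0.04986.

0.0499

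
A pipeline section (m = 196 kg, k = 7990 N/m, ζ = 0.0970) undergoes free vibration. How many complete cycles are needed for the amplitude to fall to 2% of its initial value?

Logarithmic decrement δ = 2πζ/√(1 − ζ²) = 2π × 0.09700/√(1 − 0.00941) = 0.6124.
x_n/x₀ = e^(−nδ) ≤ 0.02; take ln: n ≥ ln(1/0.02)/δ = 3.912/0.6124 = 6.388.
So 7 complete cycles are required.

7 cycles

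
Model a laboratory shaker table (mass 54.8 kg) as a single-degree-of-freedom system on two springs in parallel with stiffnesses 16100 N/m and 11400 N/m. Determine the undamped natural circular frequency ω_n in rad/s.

22.4 rad/s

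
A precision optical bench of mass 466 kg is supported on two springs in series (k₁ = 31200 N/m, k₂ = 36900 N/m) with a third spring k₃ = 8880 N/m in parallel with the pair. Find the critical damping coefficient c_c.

6930 N·s/m

Series pair: k_s = k₁k₂/(k₁+k₂) = (31200)(36900)/(31200 + 36900) = 16910 N/m. In parallel with k₃: k_eq = 16910 + 8880 = 25790 N/m.
c_c = 2√(k_eq·m) = 2√(25790 × 466) = 2 × 3466 = 6933 N·s/m.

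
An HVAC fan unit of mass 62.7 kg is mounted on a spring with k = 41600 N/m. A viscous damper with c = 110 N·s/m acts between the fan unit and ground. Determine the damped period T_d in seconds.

ω_n = √(k/m) = √(41600/62.7) = 25.76 rad/s.
Critical damping c_c = 2√(k·m) = 2√(41600 × 62.7) = 3230 N·s/m, so ζ = c/c_c = 110/3230 = 0.03406.
ω_d = ω_n√(1 − ζ²) = 25.76 × √(1 − 0.00116) = 25.74 rad/s.
T_d = 2π/ω_d = 0.2441 s.

0.244 s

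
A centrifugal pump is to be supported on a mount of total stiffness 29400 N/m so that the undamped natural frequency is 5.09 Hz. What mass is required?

28.7 kg

ω_n = 2πf_n = 2π × 5.09 = 31.98 rad/s.
m = k/ω_n² = 29400/31.98² = 29400/1023 = 28.74 kg.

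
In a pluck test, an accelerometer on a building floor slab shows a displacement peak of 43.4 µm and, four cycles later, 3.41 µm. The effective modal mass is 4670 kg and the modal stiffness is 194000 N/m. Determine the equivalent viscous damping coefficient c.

Logarithmic decrement δ = (1/n)·ln(x₀/x_n) = (1/4)·ln(43.4/3.41) = (1/4)·ln(12.73) = 0.6359.
ζ = δ/√(4π² + δ²) = 0.6359/√(39.48 + 0.404) = 0.6359/6.315 = 0.1007.
c = ζ · 2√(km) = 0.1007 × 2√(194000 × 4670) = 0.1007 × 60200 = 6062 N·s/m.

6060 N·s/m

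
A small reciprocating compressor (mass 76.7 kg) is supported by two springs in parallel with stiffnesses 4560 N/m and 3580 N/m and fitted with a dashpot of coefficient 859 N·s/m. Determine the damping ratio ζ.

0.544

Parallel springs add: k_eq = 4560 + 3580 = 8140 N/m.
ω_n = √(k_eq/m) = √(8140/76.7) = 10.30 rad/s.
Critical damping c_c = 2√(k_eq·m) = 2√(8140 × 76.7) = 1580 N·s/m, so ζ = c/c_c = 859/1580 = 0.5436.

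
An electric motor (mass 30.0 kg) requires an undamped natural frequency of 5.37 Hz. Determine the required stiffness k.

ω_n = 2πf_n = 2π × 5.37 = 33.74 rad/s.
k = m·ω_n² = 30.0 × 33.74² = 30.0 × 1138 = 34150 N/m.

34200 N/m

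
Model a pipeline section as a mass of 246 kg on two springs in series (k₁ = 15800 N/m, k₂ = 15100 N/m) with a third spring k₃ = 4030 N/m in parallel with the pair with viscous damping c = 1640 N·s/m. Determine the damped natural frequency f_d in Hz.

0.964 Hz

Series pair: k_s = k₁k₂/(k₁+k₂) = (15800)(15100)/(15800 + 15100) = 7721 N/m. In parallel with k₃: k_eq = 7721 + 4030 = 11750 N/m.
ω_n = √(k_eq/m) = √(11750/246) = 6.911 rad/s.
Critical damping c_c = 2√(k_eq·m) = 2√(11750 × 246) = 3400 N·s/m, so ζ = c/c_c = 1640/3400 = 0.4823.
ω_d = ω_n√(1 − ζ²) = 6.911 × √(1 − 0.233) = 6.055 rad/s.
f_d = ω_d/(2π) = 0.9636 Hz.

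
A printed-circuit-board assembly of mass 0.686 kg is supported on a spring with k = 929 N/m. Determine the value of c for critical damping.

50.5 N·s/m

c_c = 2√(k·m) = 2√(929.0 × 0.686) = 2 × 25.24 = 50.49 N·s/m.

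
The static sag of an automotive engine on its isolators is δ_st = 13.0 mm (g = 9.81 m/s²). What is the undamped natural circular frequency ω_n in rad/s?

ω_n = √(g/δ_st) = √(9.81/0.0130) = √754.6 = 27.47 rad/s.

27.5 rad/s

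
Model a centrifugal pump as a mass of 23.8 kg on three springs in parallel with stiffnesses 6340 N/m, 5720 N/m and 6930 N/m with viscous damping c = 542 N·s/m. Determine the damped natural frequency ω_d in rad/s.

25.9 rad/s

Parallel springs add: k_eq = 6340 + 5720 + 6930 = 18990 N/m.
ω_n = √(k_eq/m) = √(18990/23.8) = 28.25 rad/s.
Critical damping c_c = 2√(k_eq·m) = 2√(18990 × 23.8) = 1345 N·s/m, so ζ = c/c_c = 542/1345 = 0.4031.
ω_d = ω_n√(1 − ζ²) = 28.25 × √(1 − 0.162) = 25.85 rad/s.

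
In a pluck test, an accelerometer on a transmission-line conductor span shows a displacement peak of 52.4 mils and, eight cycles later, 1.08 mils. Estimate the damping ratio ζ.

Logarithmic decrement δ = (1/n)·ln(x₀/x_n) = (1/8)·ln(52.4/1.08) = (1/8)·ln(48.52) = 0.4852.
ζ = δ/√(4π² + δ²) = 0.4852/√(39.48 + 0.235) = 0.4852/6.302 = 0.07700.

0.0770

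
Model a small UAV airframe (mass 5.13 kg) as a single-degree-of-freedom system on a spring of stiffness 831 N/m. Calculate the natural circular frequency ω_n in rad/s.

ω_n = √(k/m) = √(831.0/5.13) = √162.0 = 12.73 rad/s.

12.7 rad/s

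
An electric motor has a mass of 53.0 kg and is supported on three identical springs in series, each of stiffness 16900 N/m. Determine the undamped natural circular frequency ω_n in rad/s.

10.3 rad/s

Series springs: 1/k_eq = 3/16900, so k_eq = 16900/3 = 5633 N/m.
ω_n = √(k_eq/m) = √(5633/53.0) = √106.3 = 10.31 rad/s.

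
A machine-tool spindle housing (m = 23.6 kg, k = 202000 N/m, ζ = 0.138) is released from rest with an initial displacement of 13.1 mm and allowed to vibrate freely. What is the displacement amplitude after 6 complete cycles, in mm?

0.0686 mm

Logarithmic decrement δ = 2πζ/√(1 − ζ²) = 2π × 0.1380/√(1 − 0.0190) = 0.8755.
After n cycles, x_n/x₀ = e^(−nδ), so x_6 = 13.1 × e^(−6 × 0.8755) = 13.1 × 0.005233 = 0.06855 mm.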